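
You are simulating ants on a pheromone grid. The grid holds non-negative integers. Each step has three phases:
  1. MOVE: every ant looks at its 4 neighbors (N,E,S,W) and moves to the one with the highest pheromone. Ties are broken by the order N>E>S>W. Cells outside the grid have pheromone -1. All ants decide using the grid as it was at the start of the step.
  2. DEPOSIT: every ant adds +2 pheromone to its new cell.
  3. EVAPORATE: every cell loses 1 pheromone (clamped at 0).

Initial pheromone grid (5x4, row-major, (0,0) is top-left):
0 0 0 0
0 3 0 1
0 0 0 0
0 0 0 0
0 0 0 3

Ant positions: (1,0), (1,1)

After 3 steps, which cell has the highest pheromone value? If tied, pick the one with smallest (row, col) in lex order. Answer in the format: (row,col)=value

Step 1: ant0:(1,0)->E->(1,1) | ant1:(1,1)->N->(0,1)
  grid max=4 at (1,1)
Step 2: ant0:(1,1)->N->(0,1) | ant1:(0,1)->S->(1,1)
  grid max=5 at (1,1)
Step 3: ant0:(0,1)->S->(1,1) | ant1:(1,1)->N->(0,1)
  grid max=6 at (1,1)
Final grid:
  0 3 0 0
  0 6 0 0
  0 0 0 0
  0 0 0 0
  0 0 0 0
Max pheromone 6 at (1,1)

Answer: (1,1)=6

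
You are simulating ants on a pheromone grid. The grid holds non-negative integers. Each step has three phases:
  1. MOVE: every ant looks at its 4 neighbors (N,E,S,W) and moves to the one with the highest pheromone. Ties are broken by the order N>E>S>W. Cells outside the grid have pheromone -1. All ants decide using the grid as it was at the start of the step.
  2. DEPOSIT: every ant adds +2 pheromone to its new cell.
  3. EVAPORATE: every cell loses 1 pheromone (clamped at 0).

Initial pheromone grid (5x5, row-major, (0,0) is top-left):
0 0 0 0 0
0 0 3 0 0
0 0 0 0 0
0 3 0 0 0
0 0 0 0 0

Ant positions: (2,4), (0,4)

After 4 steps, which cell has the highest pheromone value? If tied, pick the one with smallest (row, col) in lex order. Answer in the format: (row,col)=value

Step 1: ant0:(2,4)->N->(1,4) | ant1:(0,4)->S->(1,4)
  grid max=3 at (1,4)
Step 2: ant0:(1,4)->N->(0,4) | ant1:(1,4)->N->(0,4)
  grid max=3 at (0,4)
Step 3: ant0:(0,4)->S->(1,4) | ant1:(0,4)->S->(1,4)
  grid max=5 at (1,4)
Step 4: ant0:(1,4)->N->(0,4) | ant1:(1,4)->N->(0,4)
  grid max=5 at (0,4)
Final grid:
  0 0 0 0 5
  0 0 0 0 4
  0 0 0 0 0
  0 0 0 0 0
  0 0 0 0 0
Max pheromone 5 at (0,4)

Answer: (0,4)=5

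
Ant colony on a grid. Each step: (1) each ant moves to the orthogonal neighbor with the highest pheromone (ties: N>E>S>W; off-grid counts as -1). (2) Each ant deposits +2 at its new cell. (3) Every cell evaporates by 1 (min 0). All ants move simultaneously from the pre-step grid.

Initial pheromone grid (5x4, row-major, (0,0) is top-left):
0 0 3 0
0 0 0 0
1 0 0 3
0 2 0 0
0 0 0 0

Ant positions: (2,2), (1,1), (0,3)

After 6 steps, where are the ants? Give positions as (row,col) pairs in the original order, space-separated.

Step 1: ant0:(2,2)->E->(2,3) | ant1:(1,1)->N->(0,1) | ant2:(0,3)->W->(0,2)
  grid max=4 at (0,2)
Step 2: ant0:(2,3)->N->(1,3) | ant1:(0,1)->E->(0,2) | ant2:(0,2)->W->(0,1)
  grid max=5 at (0,2)
Step 3: ant0:(1,3)->S->(2,3) | ant1:(0,2)->W->(0,1) | ant2:(0,1)->E->(0,2)
  grid max=6 at (0,2)
Step 4: ant0:(2,3)->N->(1,3) | ant1:(0,1)->E->(0,2) | ant2:(0,2)->W->(0,1)
  grid max=7 at (0,2)
Step 5: ant0:(1,3)->S->(2,3) | ant1:(0,2)->W->(0,1) | ant2:(0,1)->E->(0,2)
  grid max=8 at (0,2)
Step 6: ant0:(2,3)->N->(1,3) | ant1:(0,1)->E->(0,2) | ant2:(0,2)->W->(0,1)
  grid max=9 at (0,2)

(1,3) (0,2) (0,1)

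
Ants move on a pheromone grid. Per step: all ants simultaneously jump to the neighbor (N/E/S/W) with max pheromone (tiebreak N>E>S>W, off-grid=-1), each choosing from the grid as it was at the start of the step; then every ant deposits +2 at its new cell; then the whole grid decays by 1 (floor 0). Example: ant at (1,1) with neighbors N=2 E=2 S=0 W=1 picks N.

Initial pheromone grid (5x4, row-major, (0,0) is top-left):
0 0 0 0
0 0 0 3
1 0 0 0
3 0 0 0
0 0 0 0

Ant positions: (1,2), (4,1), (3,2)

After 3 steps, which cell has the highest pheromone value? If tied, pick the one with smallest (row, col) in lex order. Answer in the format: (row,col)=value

Answer: (1,3)=6

Derivation:
Step 1: ant0:(1,2)->E->(1,3) | ant1:(4,1)->N->(3,1) | ant2:(3,2)->N->(2,2)
  grid max=4 at (1,3)
Step 2: ant0:(1,3)->N->(0,3) | ant1:(3,1)->W->(3,0) | ant2:(2,2)->N->(1,2)
  grid max=3 at (1,3)
Step 3: ant0:(0,3)->S->(1,3) | ant1:(3,0)->N->(2,0) | ant2:(1,2)->E->(1,3)
  grid max=6 at (1,3)
Final grid:
  0 0 0 0
  0 0 0 6
  1 0 0 0
  2 0 0 0
  0 0 0 0
Max pheromone 6 at (1,3)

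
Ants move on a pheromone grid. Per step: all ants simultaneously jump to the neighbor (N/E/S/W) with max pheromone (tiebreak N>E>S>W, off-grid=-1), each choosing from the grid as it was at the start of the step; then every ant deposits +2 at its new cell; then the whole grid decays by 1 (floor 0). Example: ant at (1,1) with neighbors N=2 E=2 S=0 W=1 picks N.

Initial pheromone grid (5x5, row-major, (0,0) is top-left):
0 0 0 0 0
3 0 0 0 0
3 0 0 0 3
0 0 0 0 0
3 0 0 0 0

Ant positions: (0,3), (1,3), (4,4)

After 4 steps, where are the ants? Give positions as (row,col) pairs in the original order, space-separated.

Step 1: ant0:(0,3)->E->(0,4) | ant1:(1,3)->N->(0,3) | ant2:(4,4)->N->(3,4)
  grid max=2 at (1,0)
Step 2: ant0:(0,4)->W->(0,3) | ant1:(0,3)->E->(0,4) | ant2:(3,4)->N->(2,4)
  grid max=3 at (2,4)
Step 3: ant0:(0,3)->E->(0,4) | ant1:(0,4)->W->(0,3) | ant2:(2,4)->N->(1,4)
  grid max=3 at (0,3)
Step 4: ant0:(0,4)->W->(0,3) | ant1:(0,3)->E->(0,4) | ant2:(1,4)->N->(0,4)
  grid max=6 at (0,4)

(0,3) (0,4) (0,4)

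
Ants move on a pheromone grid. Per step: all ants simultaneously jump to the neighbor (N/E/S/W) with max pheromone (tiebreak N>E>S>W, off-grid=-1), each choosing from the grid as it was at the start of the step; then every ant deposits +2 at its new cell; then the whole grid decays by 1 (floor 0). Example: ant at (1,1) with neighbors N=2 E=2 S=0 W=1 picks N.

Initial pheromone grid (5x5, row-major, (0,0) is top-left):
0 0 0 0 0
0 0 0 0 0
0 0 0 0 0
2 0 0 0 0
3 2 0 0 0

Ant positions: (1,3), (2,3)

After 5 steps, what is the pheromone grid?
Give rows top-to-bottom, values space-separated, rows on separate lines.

After step 1: ants at (0,3),(1,3)
  0 0 0 1 0
  0 0 0 1 0
  0 0 0 0 0
  1 0 0 0 0
  2 1 0 0 0
After step 2: ants at (1,3),(0,3)
  0 0 0 2 0
  0 0 0 2 0
  0 0 0 0 0
  0 0 0 0 0
  1 0 0 0 0
After step 3: ants at (0,3),(1,3)
  0 0 0 3 0
  0 0 0 3 0
  0 0 0 0 0
  0 0 0 0 0
  0 0 0 0 0
After step 4: ants at (1,3),(0,3)
  0 0 0 4 0
  0 0 0 4 0
  0 0 0 0 0
  0 0 0 0 0
  0 0 0 0 0
After step 5: ants at (0,3),(1,3)
  0 0 0 5 0
  0 0 0 5 0
  0 0 0 0 0
  0 0 0 0 0
  0 0 0 0 0

0 0 0 5 0
0 0 0 5 0
0 0 0 0 0
0 0 0 0 0
0 0 0 0 0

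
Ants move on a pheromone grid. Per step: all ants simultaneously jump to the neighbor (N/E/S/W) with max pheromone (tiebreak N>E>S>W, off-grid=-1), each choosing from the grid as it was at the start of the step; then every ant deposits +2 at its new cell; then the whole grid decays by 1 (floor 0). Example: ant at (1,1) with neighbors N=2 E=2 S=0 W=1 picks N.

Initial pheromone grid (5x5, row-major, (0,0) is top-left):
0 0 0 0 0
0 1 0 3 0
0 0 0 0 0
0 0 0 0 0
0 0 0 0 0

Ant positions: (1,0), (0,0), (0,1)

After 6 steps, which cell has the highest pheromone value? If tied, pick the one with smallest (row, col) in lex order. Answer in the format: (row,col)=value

Answer: (1,1)=13

Derivation:
Step 1: ant0:(1,0)->E->(1,1) | ant1:(0,0)->E->(0,1) | ant2:(0,1)->S->(1,1)
  grid max=4 at (1,1)
Step 2: ant0:(1,1)->N->(0,1) | ant1:(0,1)->S->(1,1) | ant2:(1,1)->N->(0,1)
  grid max=5 at (1,1)
Step 3: ant0:(0,1)->S->(1,1) | ant1:(1,1)->N->(0,1) | ant2:(0,1)->S->(1,1)
  grid max=8 at (1,1)
Step 4: ant0:(1,1)->N->(0,1) | ant1:(0,1)->S->(1,1) | ant2:(1,1)->N->(0,1)
  grid max=9 at (1,1)
Step 5: ant0:(0,1)->S->(1,1) | ant1:(1,1)->N->(0,1) | ant2:(0,1)->S->(1,1)
  grid max=12 at (1,1)
Step 6: ant0:(1,1)->N->(0,1) | ant1:(0,1)->S->(1,1) | ant2:(1,1)->N->(0,1)
  grid max=13 at (1,1)
Final grid:
  0 12 0 0 0
  0 13 0 0 0
  0 0 0 0 0
  0 0 0 0 0
  0 0 0 0 0
Max pheromone 13 at (1,1)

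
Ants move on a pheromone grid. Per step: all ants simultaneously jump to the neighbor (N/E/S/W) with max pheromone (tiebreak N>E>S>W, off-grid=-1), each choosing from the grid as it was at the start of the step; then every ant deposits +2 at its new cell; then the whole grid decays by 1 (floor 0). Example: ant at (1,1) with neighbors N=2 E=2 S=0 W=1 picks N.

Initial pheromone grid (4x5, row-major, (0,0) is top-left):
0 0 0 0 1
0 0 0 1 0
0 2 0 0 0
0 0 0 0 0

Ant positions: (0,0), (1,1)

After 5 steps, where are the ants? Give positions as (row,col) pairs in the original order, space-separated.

Step 1: ant0:(0,0)->E->(0,1) | ant1:(1,1)->S->(2,1)
  grid max=3 at (2,1)
Step 2: ant0:(0,1)->E->(0,2) | ant1:(2,1)->N->(1,1)
  grid max=2 at (2,1)
Step 3: ant0:(0,2)->E->(0,3) | ant1:(1,1)->S->(2,1)
  grid max=3 at (2,1)
Step 4: ant0:(0,3)->E->(0,4) | ant1:(2,1)->N->(1,1)
  grid max=2 at (2,1)
Step 5: ant0:(0,4)->S->(1,4) | ant1:(1,1)->S->(2,1)
  grid max=3 at (2,1)

(1,4) (2,1)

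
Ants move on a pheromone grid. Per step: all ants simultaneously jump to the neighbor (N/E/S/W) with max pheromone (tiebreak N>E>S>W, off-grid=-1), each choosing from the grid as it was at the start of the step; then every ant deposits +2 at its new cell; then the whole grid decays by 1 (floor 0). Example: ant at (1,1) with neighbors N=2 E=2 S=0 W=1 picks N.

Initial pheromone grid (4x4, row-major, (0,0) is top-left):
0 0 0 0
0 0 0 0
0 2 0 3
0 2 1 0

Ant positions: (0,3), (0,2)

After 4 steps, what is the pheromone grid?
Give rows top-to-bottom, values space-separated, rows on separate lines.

After step 1: ants at (1,3),(0,3)
  0 0 0 1
  0 0 0 1
  0 1 0 2
  0 1 0 0
After step 2: ants at (2,3),(1,3)
  0 0 0 0
  0 0 0 2
  0 0 0 3
  0 0 0 0
After step 3: ants at (1,3),(2,3)
  0 0 0 0
  0 0 0 3
  0 0 0 4
  0 0 0 0
After step 4: ants at (2,3),(1,3)
  0 0 0 0
  0 0 0 4
  0 0 0 5
  0 0 0 0

0 0 0 0
0 0 0 4
0 0 0 5
0 0 0 0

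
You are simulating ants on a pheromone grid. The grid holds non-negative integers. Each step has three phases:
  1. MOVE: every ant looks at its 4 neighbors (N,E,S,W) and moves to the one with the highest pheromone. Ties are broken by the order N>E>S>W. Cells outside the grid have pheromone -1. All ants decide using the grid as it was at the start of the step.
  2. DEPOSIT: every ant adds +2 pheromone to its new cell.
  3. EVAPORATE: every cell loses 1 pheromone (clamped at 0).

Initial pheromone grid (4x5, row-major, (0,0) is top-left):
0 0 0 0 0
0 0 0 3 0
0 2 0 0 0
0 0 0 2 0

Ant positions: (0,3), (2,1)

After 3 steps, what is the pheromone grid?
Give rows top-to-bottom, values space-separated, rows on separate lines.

After step 1: ants at (1,3),(1,1)
  0 0 0 0 0
  0 1 0 4 0
  0 1 0 0 0
  0 0 0 1 0
After step 2: ants at (0,3),(2,1)
  0 0 0 1 0
  0 0 0 3 0
  0 2 0 0 0
  0 0 0 0 0
After step 3: ants at (1,3),(1,1)
  0 0 0 0 0
  0 1 0 4 0
  0 1 0 0 0
  0 0 0 0 0

0 0 0 0 0
0 1 0 4 0
0 1 0 0 0
0 0 0 0 0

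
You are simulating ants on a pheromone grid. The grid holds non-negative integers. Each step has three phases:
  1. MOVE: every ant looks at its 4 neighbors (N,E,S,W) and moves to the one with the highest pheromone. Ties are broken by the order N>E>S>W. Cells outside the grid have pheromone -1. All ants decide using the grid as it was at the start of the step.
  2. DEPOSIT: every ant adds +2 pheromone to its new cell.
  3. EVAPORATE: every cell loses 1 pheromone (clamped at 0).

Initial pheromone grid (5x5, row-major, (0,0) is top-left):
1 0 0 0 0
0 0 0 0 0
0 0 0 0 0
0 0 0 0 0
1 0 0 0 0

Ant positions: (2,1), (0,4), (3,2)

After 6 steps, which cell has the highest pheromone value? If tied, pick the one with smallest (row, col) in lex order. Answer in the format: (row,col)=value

Answer: (0,3)=7

Derivation:
Step 1: ant0:(2,1)->N->(1,1) | ant1:(0,4)->S->(1,4) | ant2:(3,2)->N->(2,2)
  grid max=1 at (1,1)
Step 2: ant0:(1,1)->N->(0,1) | ant1:(1,4)->N->(0,4) | ant2:(2,2)->N->(1,2)
  grid max=1 at (0,1)
Step 3: ant0:(0,1)->E->(0,2) | ant1:(0,4)->S->(1,4) | ant2:(1,2)->N->(0,2)
  grid max=3 at (0,2)
Step 4: ant0:(0,2)->E->(0,3) | ant1:(1,4)->N->(0,4) | ant2:(0,2)->E->(0,3)
  grid max=3 at (0,3)
Step 5: ant0:(0,3)->W->(0,2) | ant1:(0,4)->W->(0,3) | ant2:(0,3)->W->(0,2)
  grid max=5 at (0,2)
Step 6: ant0:(0,2)->E->(0,3) | ant1:(0,3)->W->(0,2) | ant2:(0,2)->E->(0,3)
  grid max=7 at (0,3)
Final grid:
  0 0 6 7 0
  0 0 0 0 0
  0 0 0 0 0
  0 0 0 0 0
  0 0 0 0 0
Max pheromone 7 at (0,3)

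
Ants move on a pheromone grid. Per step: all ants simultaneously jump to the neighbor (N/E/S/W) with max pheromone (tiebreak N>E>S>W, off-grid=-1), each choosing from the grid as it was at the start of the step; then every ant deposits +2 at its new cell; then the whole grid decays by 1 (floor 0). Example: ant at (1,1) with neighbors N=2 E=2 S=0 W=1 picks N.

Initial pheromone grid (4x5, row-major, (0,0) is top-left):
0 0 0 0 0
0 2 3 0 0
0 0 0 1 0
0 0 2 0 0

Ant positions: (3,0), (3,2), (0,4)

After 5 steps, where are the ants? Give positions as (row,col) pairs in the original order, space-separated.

Step 1: ant0:(3,0)->N->(2,0) | ant1:(3,2)->N->(2,2) | ant2:(0,4)->S->(1,4)
  grid max=2 at (1,2)
Step 2: ant0:(2,0)->N->(1,0) | ant1:(2,2)->N->(1,2) | ant2:(1,4)->N->(0,4)
  grid max=3 at (1,2)
Step 3: ant0:(1,0)->N->(0,0) | ant1:(1,2)->N->(0,2) | ant2:(0,4)->S->(1,4)
  grid max=2 at (1,2)
Step 4: ant0:(0,0)->E->(0,1) | ant1:(0,2)->S->(1,2) | ant2:(1,4)->N->(0,4)
  grid max=3 at (1,2)
Step 5: ant0:(0,1)->E->(0,2) | ant1:(1,2)->N->(0,2) | ant2:(0,4)->S->(1,4)
  grid max=3 at (0,2)

(0,2) (0,2) (1,4)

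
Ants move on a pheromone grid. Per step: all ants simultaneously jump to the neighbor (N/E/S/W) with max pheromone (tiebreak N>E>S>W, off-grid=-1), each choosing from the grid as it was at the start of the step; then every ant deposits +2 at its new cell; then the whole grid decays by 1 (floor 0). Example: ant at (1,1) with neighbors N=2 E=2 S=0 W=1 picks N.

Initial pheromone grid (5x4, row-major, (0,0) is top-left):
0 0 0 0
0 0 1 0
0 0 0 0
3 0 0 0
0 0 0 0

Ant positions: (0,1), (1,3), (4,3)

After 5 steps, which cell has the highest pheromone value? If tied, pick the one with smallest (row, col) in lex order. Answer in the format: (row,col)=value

Answer: (1,2)=8

Derivation:
Step 1: ant0:(0,1)->E->(0,2) | ant1:(1,3)->W->(1,2) | ant2:(4,3)->N->(3,3)
  grid max=2 at (1,2)
Step 2: ant0:(0,2)->S->(1,2) | ant1:(1,2)->N->(0,2) | ant2:(3,3)->N->(2,3)
  grid max=3 at (1,2)
Step 3: ant0:(1,2)->N->(0,2) | ant1:(0,2)->S->(1,2) | ant2:(2,3)->N->(1,3)
  grid max=4 at (1,2)
Step 4: ant0:(0,2)->S->(1,2) | ant1:(1,2)->N->(0,2) | ant2:(1,3)->W->(1,2)
  grid max=7 at (1,2)
Step 5: ant0:(1,2)->N->(0,2) | ant1:(0,2)->S->(1,2) | ant2:(1,2)->N->(0,2)
  grid max=8 at (1,2)
Final grid:
  0 0 7 0
  0 0 8 0
  0 0 0 0
  0 0 0 0
  0 0 0 0
Max pheromone 8 at (1,2)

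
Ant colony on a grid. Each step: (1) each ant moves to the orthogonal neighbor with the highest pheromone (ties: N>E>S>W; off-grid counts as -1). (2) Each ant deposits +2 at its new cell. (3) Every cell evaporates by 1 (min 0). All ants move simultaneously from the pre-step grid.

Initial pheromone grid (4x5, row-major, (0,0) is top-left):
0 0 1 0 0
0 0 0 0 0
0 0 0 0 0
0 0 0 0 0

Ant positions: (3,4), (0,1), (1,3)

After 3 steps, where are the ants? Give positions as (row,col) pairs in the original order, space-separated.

Step 1: ant0:(3,4)->N->(2,4) | ant1:(0,1)->E->(0,2) | ant2:(1,3)->N->(0,3)
  grid max=2 at (0,2)
Step 2: ant0:(2,4)->N->(1,4) | ant1:(0,2)->E->(0,3) | ant2:(0,3)->W->(0,2)
  grid max=3 at (0,2)
Step 3: ant0:(1,4)->N->(0,4) | ant1:(0,3)->W->(0,2) | ant2:(0,2)->E->(0,3)
  grid max=4 at (0,2)

(0,4) (0,2) (0,3)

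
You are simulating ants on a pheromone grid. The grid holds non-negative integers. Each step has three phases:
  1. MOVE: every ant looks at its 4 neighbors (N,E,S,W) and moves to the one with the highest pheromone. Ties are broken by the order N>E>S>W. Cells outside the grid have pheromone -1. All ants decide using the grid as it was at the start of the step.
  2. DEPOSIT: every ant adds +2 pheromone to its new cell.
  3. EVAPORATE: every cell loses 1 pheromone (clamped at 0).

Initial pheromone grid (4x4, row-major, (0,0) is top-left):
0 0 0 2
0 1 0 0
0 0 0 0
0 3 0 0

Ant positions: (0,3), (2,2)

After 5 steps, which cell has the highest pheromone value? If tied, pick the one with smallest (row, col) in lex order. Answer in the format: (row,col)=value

Answer: (0,3)=5

Derivation:
Step 1: ant0:(0,3)->S->(1,3) | ant1:(2,2)->N->(1,2)
  grid max=2 at (3,1)
Step 2: ant0:(1,3)->N->(0,3) | ant1:(1,2)->E->(1,3)
  grid max=2 at (0,3)
Step 3: ant0:(0,3)->S->(1,3) | ant1:(1,3)->N->(0,3)
  grid max=3 at (0,3)
Step 4: ant0:(1,3)->N->(0,3) | ant1:(0,3)->S->(1,3)
  grid max=4 at (0,3)
Step 5: ant0:(0,3)->S->(1,3) | ant1:(1,3)->N->(0,3)
  grid max=5 at (0,3)
Final grid:
  0 0 0 5
  0 0 0 5
  0 0 0 0
  0 0 0 0
Max pheromone 5 at (0,3)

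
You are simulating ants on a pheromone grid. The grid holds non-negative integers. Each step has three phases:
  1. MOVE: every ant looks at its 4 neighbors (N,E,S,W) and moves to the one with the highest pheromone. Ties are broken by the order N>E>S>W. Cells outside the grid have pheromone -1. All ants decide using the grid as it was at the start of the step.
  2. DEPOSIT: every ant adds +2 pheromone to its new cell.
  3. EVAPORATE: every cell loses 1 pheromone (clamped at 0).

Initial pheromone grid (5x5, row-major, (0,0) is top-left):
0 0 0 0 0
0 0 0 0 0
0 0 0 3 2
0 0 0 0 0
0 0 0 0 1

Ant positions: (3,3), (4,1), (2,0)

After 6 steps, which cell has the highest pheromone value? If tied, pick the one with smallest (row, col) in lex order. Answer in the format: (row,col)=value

Step 1: ant0:(3,3)->N->(2,3) | ant1:(4,1)->N->(3,1) | ant2:(2,0)->N->(1,0)
  grid max=4 at (2,3)
Step 2: ant0:(2,3)->E->(2,4) | ant1:(3,1)->N->(2,1) | ant2:(1,0)->N->(0,0)
  grid max=3 at (2,3)
Step 3: ant0:(2,4)->W->(2,3) | ant1:(2,1)->N->(1,1) | ant2:(0,0)->E->(0,1)
  grid max=4 at (2,3)
Step 4: ant0:(2,3)->E->(2,4) | ant1:(1,1)->N->(0,1) | ant2:(0,1)->S->(1,1)
  grid max=3 at (2,3)
Step 5: ant0:(2,4)->W->(2,3) | ant1:(0,1)->S->(1,1) | ant2:(1,1)->N->(0,1)
  grid max=4 at (2,3)
Step 6: ant0:(2,3)->E->(2,4) | ant1:(1,1)->N->(0,1) | ant2:(0,1)->S->(1,1)
  grid max=4 at (0,1)
Final grid:
  0 4 0 0 0
  0 4 0 0 0
  0 0 0 3 2
  0 0 0 0 0
  0 0 0 0 0
Max pheromone 4 at (0,1)

Answer: (0,1)=4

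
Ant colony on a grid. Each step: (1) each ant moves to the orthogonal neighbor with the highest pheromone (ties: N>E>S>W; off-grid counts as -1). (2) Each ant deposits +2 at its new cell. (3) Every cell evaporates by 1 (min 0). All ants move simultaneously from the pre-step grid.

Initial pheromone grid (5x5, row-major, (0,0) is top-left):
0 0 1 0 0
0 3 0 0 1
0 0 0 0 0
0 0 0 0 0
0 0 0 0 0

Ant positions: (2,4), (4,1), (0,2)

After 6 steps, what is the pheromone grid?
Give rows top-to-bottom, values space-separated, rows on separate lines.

After step 1: ants at (1,4),(3,1),(0,3)
  0 0 0 1 0
  0 2 0 0 2
  0 0 0 0 0
  0 1 0 0 0
  0 0 0 0 0
After step 2: ants at (0,4),(2,1),(0,4)
  0 0 0 0 3
  0 1 0 0 1
  0 1 0 0 0
  0 0 0 0 0
  0 0 0 0 0
After step 3: ants at (1,4),(1,1),(1,4)
  0 0 0 0 2
  0 2 0 0 4
  0 0 0 0 0
  0 0 0 0 0
  0 0 0 0 0
After step 4: ants at (0,4),(0,1),(0,4)
  0 1 0 0 5
  0 1 0 0 3
  0 0 0 0 0
  0 0 0 0 0
  0 0 0 0 0
After step 5: ants at (1,4),(1,1),(1,4)
  0 0 0 0 4
  0 2 0 0 6
  0 0 0 0 0
  0 0 0 0 0
  0 0 0 0 0
After step 6: ants at (0,4),(0,1),(0,4)
  0 1 0 0 7
  0 1 0 0 5
  0 0 0 0 0
  0 0 0 0 0
  0 0 0 0 0

0 1 0 0 7
0 1 0 0 5
0 0 0 0 0
0 0 0 0 0
0 0 0 0 0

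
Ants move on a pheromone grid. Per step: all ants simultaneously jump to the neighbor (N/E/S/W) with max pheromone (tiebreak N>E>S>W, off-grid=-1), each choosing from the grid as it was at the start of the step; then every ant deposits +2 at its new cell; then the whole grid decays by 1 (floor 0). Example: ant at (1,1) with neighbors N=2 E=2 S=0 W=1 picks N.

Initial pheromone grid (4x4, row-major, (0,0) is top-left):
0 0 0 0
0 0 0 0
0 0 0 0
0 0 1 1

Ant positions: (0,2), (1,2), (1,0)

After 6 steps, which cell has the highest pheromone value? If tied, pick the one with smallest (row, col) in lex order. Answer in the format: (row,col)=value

Answer: (0,2)=10

Derivation:
Step 1: ant0:(0,2)->E->(0,3) | ant1:(1,2)->N->(0,2) | ant2:(1,0)->N->(0,0)
  grid max=1 at (0,0)
Step 2: ant0:(0,3)->W->(0,2) | ant1:(0,2)->E->(0,3) | ant2:(0,0)->E->(0,1)
  grid max=2 at (0,2)
Step 3: ant0:(0,2)->E->(0,3) | ant1:(0,3)->W->(0,2) | ant2:(0,1)->E->(0,2)
  grid max=5 at (0,2)
Step 4: ant0:(0,3)->W->(0,2) | ant1:(0,2)->E->(0,3) | ant2:(0,2)->E->(0,3)
  grid max=6 at (0,2)
Step 5: ant0:(0,2)->E->(0,3) | ant1:(0,3)->W->(0,2) | ant2:(0,3)->W->(0,2)
  grid max=9 at (0,2)
Step 6: ant0:(0,3)->W->(0,2) | ant1:(0,2)->E->(0,3) | ant2:(0,2)->E->(0,3)
  grid max=10 at (0,2)
Final grid:
  0 0 10 10
  0 0 0 0
  0 0 0 0
  0 0 0 0
Max pheromone 10 at (0,2)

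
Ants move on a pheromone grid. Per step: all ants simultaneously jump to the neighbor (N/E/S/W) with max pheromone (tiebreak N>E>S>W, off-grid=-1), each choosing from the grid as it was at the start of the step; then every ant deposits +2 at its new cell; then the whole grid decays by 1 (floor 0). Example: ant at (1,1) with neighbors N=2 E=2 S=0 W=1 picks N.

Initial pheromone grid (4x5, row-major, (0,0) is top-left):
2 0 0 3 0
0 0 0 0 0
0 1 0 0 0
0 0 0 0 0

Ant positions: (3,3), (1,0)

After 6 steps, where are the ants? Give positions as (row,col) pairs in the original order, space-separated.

Step 1: ant0:(3,3)->N->(2,3) | ant1:(1,0)->N->(0,0)
  grid max=3 at (0,0)
Step 2: ant0:(2,3)->N->(1,3) | ant1:(0,0)->E->(0,1)
  grid max=2 at (0,0)
Step 3: ant0:(1,3)->N->(0,3) | ant1:(0,1)->W->(0,0)
  grid max=3 at (0,0)
Step 4: ant0:(0,3)->E->(0,4) | ant1:(0,0)->E->(0,1)
  grid max=2 at (0,0)
Step 5: ant0:(0,4)->W->(0,3) | ant1:(0,1)->W->(0,0)
  grid max=3 at (0,0)
Step 6: ant0:(0,3)->E->(0,4) | ant1:(0,0)->E->(0,1)
  grid max=2 at (0,0)

(0,4) (0,1)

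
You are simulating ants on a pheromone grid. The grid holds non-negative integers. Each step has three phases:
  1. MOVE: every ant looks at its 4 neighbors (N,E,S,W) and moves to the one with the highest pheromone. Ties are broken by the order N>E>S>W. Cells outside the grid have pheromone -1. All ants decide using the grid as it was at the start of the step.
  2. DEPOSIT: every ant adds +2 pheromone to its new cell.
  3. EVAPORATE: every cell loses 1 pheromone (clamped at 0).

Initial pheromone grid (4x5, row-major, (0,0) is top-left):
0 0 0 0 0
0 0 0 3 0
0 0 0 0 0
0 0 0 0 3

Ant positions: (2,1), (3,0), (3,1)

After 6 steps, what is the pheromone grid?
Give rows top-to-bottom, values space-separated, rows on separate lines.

After step 1: ants at (1,1),(2,0),(2,1)
  0 0 0 0 0
  0 1 0 2 0
  1 1 0 0 0
  0 0 0 0 2
After step 2: ants at (2,1),(2,1),(1,1)
  0 0 0 0 0
  0 2 0 1 0
  0 4 0 0 0
  0 0 0 0 1
After step 3: ants at (1,1),(1,1),(2,1)
  0 0 0 0 0
  0 5 0 0 0
  0 5 0 0 0
  0 0 0 0 0
After step 4: ants at (2,1),(2,1),(1,1)
  0 0 0 0 0
  0 6 0 0 0
  0 8 0 0 0
  0 0 0 0 0
After step 5: ants at (1,1),(1,1),(2,1)
  0 0 0 0 0
  0 9 0 0 0
  0 9 0 0 0
  0 0 0 0 0
After step 6: ants at (2,1),(2,1),(1,1)
  0 0 0 0 0
  0 10 0 0 0
  0 12 0 0 0
  0 0 0 0 0

0 0 0 0 0
0 10 0 0 0
0 12 0 0 0
0 0 0 0 0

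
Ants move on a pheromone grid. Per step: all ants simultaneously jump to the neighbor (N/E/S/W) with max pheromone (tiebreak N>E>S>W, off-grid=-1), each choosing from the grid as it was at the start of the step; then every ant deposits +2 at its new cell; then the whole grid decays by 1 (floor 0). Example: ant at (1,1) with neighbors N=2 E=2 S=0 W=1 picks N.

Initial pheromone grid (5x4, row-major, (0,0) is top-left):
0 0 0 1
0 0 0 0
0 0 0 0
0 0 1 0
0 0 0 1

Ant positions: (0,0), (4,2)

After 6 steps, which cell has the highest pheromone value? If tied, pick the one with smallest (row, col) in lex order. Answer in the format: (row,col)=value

Step 1: ant0:(0,0)->E->(0,1) | ant1:(4,2)->N->(3,2)
  grid max=2 at (3,2)
Step 2: ant0:(0,1)->E->(0,2) | ant1:(3,2)->N->(2,2)
  grid max=1 at (0,2)
Step 3: ant0:(0,2)->E->(0,3) | ant1:(2,2)->S->(3,2)
  grid max=2 at (3,2)
Step 4: ant0:(0,3)->S->(1,3) | ant1:(3,2)->N->(2,2)
  grid max=1 at (1,3)
Step 5: ant0:(1,3)->N->(0,3) | ant1:(2,2)->S->(3,2)
  grid max=2 at (3,2)
Step 6: ant0:(0,3)->S->(1,3) | ant1:(3,2)->N->(2,2)
  grid max=1 at (1,3)
Final grid:
  0 0 0 0
  0 0 0 1
  0 0 1 0
  0 0 1 0
  0 0 0 0
Max pheromone 1 at (1,3)

Answer: (1,3)=1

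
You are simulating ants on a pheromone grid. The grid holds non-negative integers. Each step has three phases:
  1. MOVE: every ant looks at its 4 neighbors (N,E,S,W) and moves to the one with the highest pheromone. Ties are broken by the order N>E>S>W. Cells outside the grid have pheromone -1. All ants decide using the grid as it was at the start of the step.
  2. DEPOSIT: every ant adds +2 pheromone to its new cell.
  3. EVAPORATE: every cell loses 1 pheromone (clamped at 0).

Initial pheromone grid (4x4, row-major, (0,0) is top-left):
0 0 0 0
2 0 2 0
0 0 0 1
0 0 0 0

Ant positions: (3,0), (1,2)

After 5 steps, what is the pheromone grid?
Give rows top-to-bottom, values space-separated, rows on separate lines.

After step 1: ants at (2,0),(0,2)
  0 0 1 0
  1 0 1 0
  1 0 0 0
  0 0 0 0
After step 2: ants at (1,0),(1,2)
  0 0 0 0
  2 0 2 0
  0 0 0 0
  0 0 0 0
After step 3: ants at (0,0),(0,2)
  1 0 1 0
  1 0 1 0
  0 0 0 0
  0 0 0 0
After step 4: ants at (1,0),(1,2)
  0 0 0 0
  2 0 2 0
  0 0 0 0
  0 0 0 0
After step 5: ants at (0,0),(0,2)
  1 0 1 0
  1 0 1 0
  0 0 0 0
  0 0 0 0

1 0 1 0
1 0 1 0
0 0 0 0
0 0 0 0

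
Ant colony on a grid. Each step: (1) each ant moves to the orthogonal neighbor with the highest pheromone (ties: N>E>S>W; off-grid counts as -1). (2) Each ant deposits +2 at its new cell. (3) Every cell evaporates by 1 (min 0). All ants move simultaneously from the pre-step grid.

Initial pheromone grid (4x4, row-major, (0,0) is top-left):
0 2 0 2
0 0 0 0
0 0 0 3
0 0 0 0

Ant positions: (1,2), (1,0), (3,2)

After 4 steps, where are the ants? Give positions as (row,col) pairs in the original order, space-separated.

Step 1: ant0:(1,2)->N->(0,2) | ant1:(1,0)->N->(0,0) | ant2:(3,2)->N->(2,2)
  grid max=2 at (2,3)
Step 2: ant0:(0,2)->E->(0,3) | ant1:(0,0)->E->(0,1) | ant2:(2,2)->E->(2,3)
  grid max=3 at (2,3)
Step 3: ant0:(0,3)->S->(1,3) | ant1:(0,1)->E->(0,2) | ant2:(2,3)->N->(1,3)
  grid max=3 at (1,3)
Step 4: ant0:(1,3)->S->(2,3) | ant1:(0,2)->E->(0,3) | ant2:(1,3)->S->(2,3)
  grid max=5 at (2,3)

(2,3) (0,3) (2,3)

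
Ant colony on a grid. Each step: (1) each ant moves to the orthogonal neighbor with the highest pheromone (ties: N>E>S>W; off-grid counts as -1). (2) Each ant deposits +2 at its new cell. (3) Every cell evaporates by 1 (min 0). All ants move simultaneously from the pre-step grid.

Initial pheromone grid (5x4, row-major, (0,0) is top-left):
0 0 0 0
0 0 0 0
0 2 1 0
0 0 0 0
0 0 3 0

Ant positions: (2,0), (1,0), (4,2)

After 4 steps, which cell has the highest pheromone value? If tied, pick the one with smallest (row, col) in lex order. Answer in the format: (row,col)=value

Step 1: ant0:(2,0)->E->(2,1) | ant1:(1,0)->N->(0,0) | ant2:(4,2)->N->(3,2)
  grid max=3 at (2,1)
Step 2: ant0:(2,1)->N->(1,1) | ant1:(0,0)->E->(0,1) | ant2:(3,2)->S->(4,2)
  grid max=3 at (4,2)
Step 3: ant0:(1,1)->S->(2,1) | ant1:(0,1)->S->(1,1) | ant2:(4,2)->N->(3,2)
  grid max=3 at (2,1)
Step 4: ant0:(2,1)->N->(1,1) | ant1:(1,1)->S->(2,1) | ant2:(3,2)->S->(4,2)
  grid max=4 at (2,1)
Final grid:
  0 0 0 0
  0 3 0 0
  0 4 0 0
  0 0 0 0
  0 0 3 0
Max pheromone 4 at (2,1)

Answer: (2,1)=4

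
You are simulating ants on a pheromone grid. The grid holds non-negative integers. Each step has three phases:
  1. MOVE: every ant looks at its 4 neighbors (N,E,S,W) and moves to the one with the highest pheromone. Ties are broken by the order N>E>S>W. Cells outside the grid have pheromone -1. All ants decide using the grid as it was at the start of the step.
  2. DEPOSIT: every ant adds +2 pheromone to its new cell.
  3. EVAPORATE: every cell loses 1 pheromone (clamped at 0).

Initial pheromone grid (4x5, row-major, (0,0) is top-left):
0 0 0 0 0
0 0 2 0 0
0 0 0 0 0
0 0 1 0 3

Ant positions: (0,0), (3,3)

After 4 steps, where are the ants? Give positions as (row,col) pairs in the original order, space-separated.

Step 1: ant0:(0,0)->E->(0,1) | ant1:(3,3)->E->(3,4)
  grid max=4 at (3,4)
Step 2: ant0:(0,1)->E->(0,2) | ant1:(3,4)->N->(2,4)
  grid max=3 at (3,4)
Step 3: ant0:(0,2)->E->(0,3) | ant1:(2,4)->S->(3,4)
  grid max=4 at (3,4)
Step 4: ant0:(0,3)->E->(0,4) | ant1:(3,4)->N->(2,4)
  grid max=3 at (3,4)

(0,4) (2,4)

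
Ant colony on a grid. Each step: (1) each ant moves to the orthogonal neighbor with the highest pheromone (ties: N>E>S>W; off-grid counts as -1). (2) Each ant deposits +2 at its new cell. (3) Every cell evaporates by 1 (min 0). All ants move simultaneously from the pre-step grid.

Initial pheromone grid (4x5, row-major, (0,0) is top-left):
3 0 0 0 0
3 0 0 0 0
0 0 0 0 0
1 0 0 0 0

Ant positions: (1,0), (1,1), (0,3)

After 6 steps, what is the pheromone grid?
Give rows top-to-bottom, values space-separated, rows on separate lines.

After step 1: ants at (0,0),(1,0),(0,4)
  4 0 0 0 1
  4 0 0 0 0
  0 0 0 0 0
  0 0 0 0 0
After step 2: ants at (1,0),(0,0),(1,4)
  5 0 0 0 0
  5 0 0 0 1
  0 0 0 0 0
  0 0 0 0 0
After step 3: ants at (0,0),(1,0),(0,4)
  6 0 0 0 1
  6 0 0 0 0
  0 0 0 0 0
  0 0 0 0 0
After step 4: ants at (1,0),(0,0),(1,4)
  7 0 0 0 0
  7 0 0 0 1
  0 0 0 0 0
  0 0 0 0 0
After step 5: ants at (0,0),(1,0),(0,4)
  8 0 0 0 1
  8 0 0 0 0
  0 0 0 0 0
  0 0 0 0 0
After step 6: ants at (1,0),(0,0),(1,4)
  9 0 0 0 0
  9 0 0 0 1
  0 0 0 0 0
  0 0 0 0 0

9 0 0 0 0
9 0 0 0 1
0 0 0 0 0
0 0 0 0 0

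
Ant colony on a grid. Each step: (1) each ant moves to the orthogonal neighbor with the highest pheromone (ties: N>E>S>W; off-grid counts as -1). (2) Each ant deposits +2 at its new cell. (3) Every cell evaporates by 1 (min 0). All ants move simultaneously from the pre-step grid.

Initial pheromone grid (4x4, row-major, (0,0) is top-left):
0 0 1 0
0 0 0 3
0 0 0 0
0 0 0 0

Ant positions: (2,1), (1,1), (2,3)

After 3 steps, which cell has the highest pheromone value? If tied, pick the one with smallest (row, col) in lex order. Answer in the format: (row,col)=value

Answer: (1,3)=4

Derivation:
Step 1: ant0:(2,1)->N->(1,1) | ant1:(1,1)->N->(0,1) | ant2:(2,3)->N->(1,3)
  grid max=4 at (1,3)
Step 2: ant0:(1,1)->N->(0,1) | ant1:(0,1)->S->(1,1) | ant2:(1,3)->N->(0,3)
  grid max=3 at (1,3)
Step 3: ant0:(0,1)->S->(1,1) | ant1:(1,1)->N->(0,1) | ant2:(0,3)->S->(1,3)
  grid max=4 at (1,3)
Final grid:
  0 3 0 0
  0 3 0 4
  0 0 0 0
  0 0 0 0
Max pheromone 4 at (1,3)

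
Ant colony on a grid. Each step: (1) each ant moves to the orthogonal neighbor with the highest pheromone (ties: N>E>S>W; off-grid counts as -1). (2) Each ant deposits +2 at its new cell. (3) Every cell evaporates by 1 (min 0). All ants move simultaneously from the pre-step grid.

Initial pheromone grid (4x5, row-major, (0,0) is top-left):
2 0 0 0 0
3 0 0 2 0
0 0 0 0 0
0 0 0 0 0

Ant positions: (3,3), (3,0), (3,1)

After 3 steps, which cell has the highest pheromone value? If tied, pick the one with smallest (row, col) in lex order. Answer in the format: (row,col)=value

Step 1: ant0:(3,3)->N->(2,3) | ant1:(3,0)->N->(2,0) | ant2:(3,1)->N->(2,1)
  grid max=2 at (1,0)
Step 2: ant0:(2,3)->N->(1,3) | ant1:(2,0)->N->(1,0) | ant2:(2,1)->W->(2,0)
  grid max=3 at (1,0)
Step 3: ant0:(1,3)->N->(0,3) | ant1:(1,0)->S->(2,0) | ant2:(2,0)->N->(1,0)
  grid max=4 at (1,0)
Final grid:
  0 0 0 1 0
  4 0 0 1 0
  3 0 0 0 0
  0 0 0 0 0
Max pheromone 4 at (1,0)

Answer: (1,0)=4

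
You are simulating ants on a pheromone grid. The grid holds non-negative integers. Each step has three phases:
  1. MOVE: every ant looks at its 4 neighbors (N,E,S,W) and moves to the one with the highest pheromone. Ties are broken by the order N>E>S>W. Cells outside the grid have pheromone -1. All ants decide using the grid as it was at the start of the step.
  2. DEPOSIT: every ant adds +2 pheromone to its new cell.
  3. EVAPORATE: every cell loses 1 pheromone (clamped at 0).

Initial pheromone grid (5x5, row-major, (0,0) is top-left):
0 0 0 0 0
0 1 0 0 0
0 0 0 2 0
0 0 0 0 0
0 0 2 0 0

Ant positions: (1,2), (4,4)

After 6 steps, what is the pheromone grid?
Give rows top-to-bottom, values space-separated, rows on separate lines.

After step 1: ants at (1,1),(3,4)
  0 0 0 0 0
  0 2 0 0 0
  0 0 0 1 0
  0 0 0 0 1
  0 0 1 0 0
After step 2: ants at (0,1),(2,4)
  0 1 0 0 0
  0 1 0 0 0
  0 0 0 0 1
  0 0 0 0 0
  0 0 0 0 0
After step 3: ants at (1,1),(1,4)
  0 0 0 0 0
  0 2 0 0 1
  0 0 0 0 0
  0 0 0 0 0
  0 0 0 0 0
After step 4: ants at (0,1),(0,4)
  0 1 0 0 1
  0 1 0 0 0
  0 0 0 0 0
  0 0 0 0 0
  0 0 0 0 0
After step 5: ants at (1,1),(1,4)
  0 0 0 0 0
  0 2 0 0 1
  0 0 0 0 0
  0 0 0 0 0
  0 0 0 0 0
After step 6: ants at (0,1),(0,4)
  0 1 0 0 1
  0 1 0 0 0
  0 0 0 0 0
  0 0 0 0 0
  0 0 0 0 0

0 1 0 0 1
0 1 0 0 0
0 0 0 0 0
0 0 0 0 0
0 0 0 0 0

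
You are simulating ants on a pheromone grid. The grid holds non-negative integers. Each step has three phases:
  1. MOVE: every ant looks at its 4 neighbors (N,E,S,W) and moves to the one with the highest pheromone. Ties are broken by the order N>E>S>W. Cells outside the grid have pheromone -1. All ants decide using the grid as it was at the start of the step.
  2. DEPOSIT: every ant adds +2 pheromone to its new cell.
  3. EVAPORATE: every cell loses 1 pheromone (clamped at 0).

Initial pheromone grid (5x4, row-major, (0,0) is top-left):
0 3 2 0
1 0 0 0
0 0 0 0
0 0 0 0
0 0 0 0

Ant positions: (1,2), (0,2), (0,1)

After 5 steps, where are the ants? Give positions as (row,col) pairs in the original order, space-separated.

Step 1: ant0:(1,2)->N->(0,2) | ant1:(0,2)->W->(0,1) | ant2:(0,1)->E->(0,2)
  grid max=5 at (0,2)
Step 2: ant0:(0,2)->W->(0,1) | ant1:(0,1)->E->(0,2) | ant2:(0,2)->W->(0,1)
  grid max=7 at (0,1)
Step 3: ant0:(0,1)->E->(0,2) | ant1:(0,2)->W->(0,1) | ant2:(0,1)->E->(0,2)
  grid max=9 at (0,2)
Step 4: ant0:(0,2)->W->(0,1) | ant1:(0,1)->E->(0,2) | ant2:(0,2)->W->(0,1)
  grid max=11 at (0,1)
Step 5: ant0:(0,1)->E->(0,2) | ant1:(0,2)->W->(0,1) | ant2:(0,1)->E->(0,2)
  grid max=13 at (0,2)

(0,2) (0,1) (0,2)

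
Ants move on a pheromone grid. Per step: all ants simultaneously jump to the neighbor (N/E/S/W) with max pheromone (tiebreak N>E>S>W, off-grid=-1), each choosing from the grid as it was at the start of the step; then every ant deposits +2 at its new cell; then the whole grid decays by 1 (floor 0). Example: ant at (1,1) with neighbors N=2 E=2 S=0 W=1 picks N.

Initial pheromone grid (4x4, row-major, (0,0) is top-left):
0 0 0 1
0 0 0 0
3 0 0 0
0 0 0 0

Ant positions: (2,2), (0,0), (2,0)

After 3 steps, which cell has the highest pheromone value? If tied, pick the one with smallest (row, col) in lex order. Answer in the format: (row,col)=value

Step 1: ant0:(2,2)->N->(1,2) | ant1:(0,0)->E->(0,1) | ant2:(2,0)->N->(1,0)
  grid max=2 at (2,0)
Step 2: ant0:(1,2)->N->(0,2) | ant1:(0,1)->E->(0,2) | ant2:(1,0)->S->(2,0)
  grid max=3 at (0,2)
Step 3: ant0:(0,2)->E->(0,3) | ant1:(0,2)->E->(0,3) | ant2:(2,0)->N->(1,0)
  grid max=3 at (0,3)
Final grid:
  0 0 2 3
  1 0 0 0
  2 0 0 0
  0 0 0 0
Max pheromone 3 at (0,3)

Answer: (0,3)=3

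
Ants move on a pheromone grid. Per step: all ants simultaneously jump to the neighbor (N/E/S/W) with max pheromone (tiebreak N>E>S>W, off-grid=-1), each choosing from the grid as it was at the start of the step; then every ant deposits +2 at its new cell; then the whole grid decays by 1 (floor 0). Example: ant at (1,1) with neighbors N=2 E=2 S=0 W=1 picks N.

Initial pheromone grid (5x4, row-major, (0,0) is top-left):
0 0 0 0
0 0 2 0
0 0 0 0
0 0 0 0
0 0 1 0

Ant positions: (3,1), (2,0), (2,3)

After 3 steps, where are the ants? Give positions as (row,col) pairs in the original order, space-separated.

Step 1: ant0:(3,1)->N->(2,1) | ant1:(2,0)->N->(1,0) | ant2:(2,3)->N->(1,3)
  grid max=1 at (1,0)
Step 2: ant0:(2,1)->N->(1,1) | ant1:(1,0)->N->(0,0) | ant2:(1,3)->W->(1,2)
  grid max=2 at (1,2)
Step 3: ant0:(1,1)->E->(1,2) | ant1:(0,0)->E->(0,1) | ant2:(1,2)->W->(1,1)
  grid max=3 at (1,2)

(1,2) (0,1) (1,1)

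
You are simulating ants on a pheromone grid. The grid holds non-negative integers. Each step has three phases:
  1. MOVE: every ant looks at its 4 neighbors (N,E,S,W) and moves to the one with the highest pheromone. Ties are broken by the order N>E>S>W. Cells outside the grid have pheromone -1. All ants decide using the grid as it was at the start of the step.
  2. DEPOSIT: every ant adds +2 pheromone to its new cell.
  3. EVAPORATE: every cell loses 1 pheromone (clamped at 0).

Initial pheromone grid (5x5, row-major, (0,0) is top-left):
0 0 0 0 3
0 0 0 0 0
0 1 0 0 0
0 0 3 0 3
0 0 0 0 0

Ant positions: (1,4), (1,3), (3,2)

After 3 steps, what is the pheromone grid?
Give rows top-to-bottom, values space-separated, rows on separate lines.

After step 1: ants at (0,4),(0,3),(2,2)
  0 0 0 1 4
  0 0 0 0 0
  0 0 1 0 0
  0 0 2 0 2
  0 0 0 0 0
After step 2: ants at (0,3),(0,4),(3,2)
  0 0 0 2 5
  0 0 0 0 0
  0 0 0 0 0
  0 0 3 0 1
  0 0 0 0 0
After step 3: ants at (0,4),(0,3),(2,2)
  0 0 0 3 6
  0 0 0 0 0
  0 0 1 0 0
  0 0 2 0 0
  0 0 0 0 0

0 0 0 3 6
0 0 0 0 0
0 0 1 0 0
0 0 2 0 0
0 0 0 0 0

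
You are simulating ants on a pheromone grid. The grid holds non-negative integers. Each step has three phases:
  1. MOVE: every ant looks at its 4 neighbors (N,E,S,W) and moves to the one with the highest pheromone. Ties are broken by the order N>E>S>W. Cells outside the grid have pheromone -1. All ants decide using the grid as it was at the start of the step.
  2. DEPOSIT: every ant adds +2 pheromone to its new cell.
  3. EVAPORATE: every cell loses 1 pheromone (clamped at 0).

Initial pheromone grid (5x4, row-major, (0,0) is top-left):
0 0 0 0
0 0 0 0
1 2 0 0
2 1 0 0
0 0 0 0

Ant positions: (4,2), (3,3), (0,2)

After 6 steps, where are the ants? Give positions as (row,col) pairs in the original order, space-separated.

Step 1: ant0:(4,2)->N->(3,2) | ant1:(3,3)->N->(2,3) | ant2:(0,2)->E->(0,3)
  grid max=1 at (0,3)
Step 2: ant0:(3,2)->N->(2,2) | ant1:(2,3)->N->(1,3) | ant2:(0,3)->S->(1,3)
  grid max=3 at (1,3)
Step 3: ant0:(2,2)->N->(1,2) | ant1:(1,3)->N->(0,3) | ant2:(1,3)->N->(0,3)
  grid max=3 at (0,3)
Step 4: ant0:(1,2)->E->(1,3) | ant1:(0,3)->S->(1,3) | ant2:(0,3)->S->(1,3)
  grid max=7 at (1,3)
Step 5: ant0:(1,3)->N->(0,3) | ant1:(1,3)->N->(0,3) | ant2:(1,3)->N->(0,3)
  grid max=7 at (0,3)
Step 6: ant0:(0,3)->S->(1,3) | ant1:(0,3)->S->(1,3) | ant2:(0,3)->S->(1,3)
  grid max=11 at (1,3)

(1,3) (1,3) (1,3)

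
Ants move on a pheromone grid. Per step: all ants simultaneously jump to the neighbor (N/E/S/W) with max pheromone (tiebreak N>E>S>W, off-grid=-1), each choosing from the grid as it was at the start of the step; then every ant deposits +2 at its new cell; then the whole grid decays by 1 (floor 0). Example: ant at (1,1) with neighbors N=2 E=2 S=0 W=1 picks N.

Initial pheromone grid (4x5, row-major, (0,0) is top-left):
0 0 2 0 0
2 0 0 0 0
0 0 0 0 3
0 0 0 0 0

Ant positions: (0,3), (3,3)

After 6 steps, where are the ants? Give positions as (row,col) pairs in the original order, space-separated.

Step 1: ant0:(0,3)->W->(0,2) | ant1:(3,3)->N->(2,3)
  grid max=3 at (0,2)
Step 2: ant0:(0,2)->E->(0,3) | ant1:(2,3)->E->(2,4)
  grid max=3 at (2,4)
Step 3: ant0:(0,3)->W->(0,2) | ant1:(2,4)->N->(1,4)
  grid max=3 at (0,2)
Step 4: ant0:(0,2)->E->(0,3) | ant1:(1,4)->S->(2,4)
  grid max=3 at (2,4)
Step 5: ant0:(0,3)->W->(0,2) | ant1:(2,4)->N->(1,4)
  grid max=3 at (0,2)
Step 6: ant0:(0,2)->E->(0,3) | ant1:(1,4)->S->(2,4)
  grid max=3 at (2,4)

(0,3) (2,4)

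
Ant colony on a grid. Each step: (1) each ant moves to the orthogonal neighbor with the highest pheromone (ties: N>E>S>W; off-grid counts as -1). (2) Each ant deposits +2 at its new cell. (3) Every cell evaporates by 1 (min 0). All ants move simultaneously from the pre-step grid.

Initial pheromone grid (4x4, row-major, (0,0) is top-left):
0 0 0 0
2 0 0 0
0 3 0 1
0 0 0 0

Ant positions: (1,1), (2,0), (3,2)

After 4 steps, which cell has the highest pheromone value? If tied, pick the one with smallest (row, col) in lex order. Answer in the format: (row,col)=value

Step 1: ant0:(1,1)->S->(2,1) | ant1:(2,0)->E->(2,1) | ant2:(3,2)->N->(2,2)
  grid max=6 at (2,1)
Step 2: ant0:(2,1)->E->(2,2) | ant1:(2,1)->E->(2,2) | ant2:(2,2)->W->(2,1)
  grid max=7 at (2,1)
Step 3: ant0:(2,2)->W->(2,1) | ant1:(2,2)->W->(2,1) | ant2:(2,1)->E->(2,2)
  grid max=10 at (2,1)
Step 4: ant0:(2,1)->E->(2,2) | ant1:(2,1)->E->(2,2) | ant2:(2,2)->W->(2,1)
  grid max=11 at (2,1)
Final grid:
  0 0 0 0
  0 0 0 0
  0 11 8 0
  0 0 0 0
Max pheromone 11 at (2,1)

Answer: (2,1)=11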